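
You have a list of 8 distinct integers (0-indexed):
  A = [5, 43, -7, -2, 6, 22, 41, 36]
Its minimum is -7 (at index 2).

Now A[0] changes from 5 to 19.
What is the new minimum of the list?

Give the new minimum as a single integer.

Old min = -7 (at index 2)
Change: A[0] 5 -> 19
Changed element was NOT the old min.
  New min = min(old_min, new_val) = min(-7, 19) = -7

Answer: -7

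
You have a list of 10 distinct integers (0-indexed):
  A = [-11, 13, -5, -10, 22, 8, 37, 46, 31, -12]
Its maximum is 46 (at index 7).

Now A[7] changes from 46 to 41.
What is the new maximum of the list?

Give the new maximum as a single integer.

Answer: 41

Derivation:
Old max = 46 (at index 7)
Change: A[7] 46 -> 41
Changed element WAS the max -> may need rescan.
  Max of remaining elements: 37
  New max = max(41, 37) = 41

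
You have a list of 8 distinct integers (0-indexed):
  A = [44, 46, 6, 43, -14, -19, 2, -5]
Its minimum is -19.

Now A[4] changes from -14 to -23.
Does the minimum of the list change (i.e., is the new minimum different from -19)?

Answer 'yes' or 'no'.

Old min = -19
Change: A[4] -14 -> -23
Changed element was NOT the min; min changes only if -23 < -19.
New min = -23; changed? yes

Answer: yes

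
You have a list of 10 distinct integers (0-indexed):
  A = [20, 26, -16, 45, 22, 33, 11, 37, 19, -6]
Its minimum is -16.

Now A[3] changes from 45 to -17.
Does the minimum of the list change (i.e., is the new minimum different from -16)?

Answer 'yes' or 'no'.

Old min = -16
Change: A[3] 45 -> -17
Changed element was NOT the min; min changes only if -17 < -16.
New min = -17; changed? yes

Answer: yes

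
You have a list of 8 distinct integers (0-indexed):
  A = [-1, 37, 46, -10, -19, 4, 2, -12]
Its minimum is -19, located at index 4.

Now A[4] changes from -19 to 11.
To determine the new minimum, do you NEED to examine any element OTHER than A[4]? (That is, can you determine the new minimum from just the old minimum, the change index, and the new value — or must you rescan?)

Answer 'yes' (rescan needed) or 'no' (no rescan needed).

Answer: yes

Derivation:
Old min = -19 at index 4
Change at index 4: -19 -> 11
Index 4 WAS the min and new value 11 > old min -19. Must rescan other elements to find the new min.
Needs rescan: yes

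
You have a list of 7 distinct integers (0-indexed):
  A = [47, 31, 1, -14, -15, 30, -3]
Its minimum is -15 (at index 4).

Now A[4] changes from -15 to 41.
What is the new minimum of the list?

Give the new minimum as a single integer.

Answer: -14

Derivation:
Old min = -15 (at index 4)
Change: A[4] -15 -> 41
Changed element WAS the min. Need to check: is 41 still <= all others?
  Min of remaining elements: -14
  New min = min(41, -14) = -14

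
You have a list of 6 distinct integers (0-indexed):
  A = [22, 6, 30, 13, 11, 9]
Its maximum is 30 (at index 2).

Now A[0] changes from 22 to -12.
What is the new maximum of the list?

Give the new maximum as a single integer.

Answer: 30

Derivation:
Old max = 30 (at index 2)
Change: A[0] 22 -> -12
Changed element was NOT the old max.
  New max = max(old_max, new_val) = max(30, -12) = 30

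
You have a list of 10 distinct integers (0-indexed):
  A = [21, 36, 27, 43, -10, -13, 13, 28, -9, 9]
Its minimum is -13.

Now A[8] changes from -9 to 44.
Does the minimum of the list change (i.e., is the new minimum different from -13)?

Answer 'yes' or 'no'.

Old min = -13
Change: A[8] -9 -> 44
Changed element was NOT the min; min changes only if 44 < -13.
New min = -13; changed? no

Answer: no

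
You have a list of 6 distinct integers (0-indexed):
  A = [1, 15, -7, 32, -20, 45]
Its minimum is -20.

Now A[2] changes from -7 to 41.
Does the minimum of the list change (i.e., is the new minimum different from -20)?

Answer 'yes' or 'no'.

Answer: no

Derivation:
Old min = -20
Change: A[2] -7 -> 41
Changed element was NOT the min; min changes only if 41 < -20.
New min = -20; changed? no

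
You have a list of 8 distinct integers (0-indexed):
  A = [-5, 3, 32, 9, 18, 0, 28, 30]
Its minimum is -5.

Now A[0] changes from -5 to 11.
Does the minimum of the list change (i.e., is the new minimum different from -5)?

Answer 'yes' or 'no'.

Answer: yes

Derivation:
Old min = -5
Change: A[0] -5 -> 11
Changed element was the min; new min must be rechecked.
New min = 0; changed? yes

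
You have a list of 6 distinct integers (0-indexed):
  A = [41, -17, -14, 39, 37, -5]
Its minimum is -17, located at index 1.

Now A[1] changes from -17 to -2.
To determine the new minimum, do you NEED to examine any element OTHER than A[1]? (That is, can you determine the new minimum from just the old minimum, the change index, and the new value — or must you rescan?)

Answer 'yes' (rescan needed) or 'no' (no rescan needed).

Answer: yes

Derivation:
Old min = -17 at index 1
Change at index 1: -17 -> -2
Index 1 WAS the min and new value -2 > old min -17. Must rescan other elements to find the new min.
Needs rescan: yes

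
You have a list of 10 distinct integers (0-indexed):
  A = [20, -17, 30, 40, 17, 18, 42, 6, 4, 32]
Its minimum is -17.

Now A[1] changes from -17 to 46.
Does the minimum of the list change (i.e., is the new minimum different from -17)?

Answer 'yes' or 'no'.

Old min = -17
Change: A[1] -17 -> 46
Changed element was the min; new min must be rechecked.
New min = 4; changed? yes

Answer: yes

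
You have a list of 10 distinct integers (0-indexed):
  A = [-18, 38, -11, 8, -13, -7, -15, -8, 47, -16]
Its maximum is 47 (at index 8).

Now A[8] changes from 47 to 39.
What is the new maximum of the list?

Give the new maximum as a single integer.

Answer: 39

Derivation:
Old max = 47 (at index 8)
Change: A[8] 47 -> 39
Changed element WAS the max -> may need rescan.
  Max of remaining elements: 38
  New max = max(39, 38) = 39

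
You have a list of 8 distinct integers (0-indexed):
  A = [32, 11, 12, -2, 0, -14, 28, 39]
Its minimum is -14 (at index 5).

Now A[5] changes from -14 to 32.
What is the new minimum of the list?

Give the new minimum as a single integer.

Old min = -14 (at index 5)
Change: A[5] -14 -> 32
Changed element WAS the min. Need to check: is 32 still <= all others?
  Min of remaining elements: -2
  New min = min(32, -2) = -2

Answer: -2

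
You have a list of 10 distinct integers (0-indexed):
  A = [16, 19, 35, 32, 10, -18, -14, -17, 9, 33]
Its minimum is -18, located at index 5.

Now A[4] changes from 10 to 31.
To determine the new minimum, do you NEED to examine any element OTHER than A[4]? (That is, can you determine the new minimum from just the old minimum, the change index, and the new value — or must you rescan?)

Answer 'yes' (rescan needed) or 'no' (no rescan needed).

Answer: no

Derivation:
Old min = -18 at index 5
Change at index 4: 10 -> 31
Index 4 was NOT the min. New min = min(-18, 31). No rescan of other elements needed.
Needs rescan: no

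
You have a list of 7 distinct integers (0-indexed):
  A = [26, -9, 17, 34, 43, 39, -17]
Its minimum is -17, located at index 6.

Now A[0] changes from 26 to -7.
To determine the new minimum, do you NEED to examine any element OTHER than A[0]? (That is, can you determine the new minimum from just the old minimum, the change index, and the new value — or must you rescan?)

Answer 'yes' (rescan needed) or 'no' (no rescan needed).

Answer: no

Derivation:
Old min = -17 at index 6
Change at index 0: 26 -> -7
Index 0 was NOT the min. New min = min(-17, -7). No rescan of other elements needed.
Needs rescan: no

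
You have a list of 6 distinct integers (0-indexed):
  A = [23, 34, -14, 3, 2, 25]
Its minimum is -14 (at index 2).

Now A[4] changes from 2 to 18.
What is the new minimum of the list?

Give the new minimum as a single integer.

Answer: -14

Derivation:
Old min = -14 (at index 2)
Change: A[4] 2 -> 18
Changed element was NOT the old min.
  New min = min(old_min, new_val) = min(-14, 18) = -14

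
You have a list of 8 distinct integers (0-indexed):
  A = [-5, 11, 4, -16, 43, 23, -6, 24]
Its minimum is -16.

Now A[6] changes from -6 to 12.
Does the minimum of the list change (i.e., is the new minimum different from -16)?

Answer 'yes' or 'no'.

Old min = -16
Change: A[6] -6 -> 12
Changed element was NOT the min; min changes only if 12 < -16.
New min = -16; changed? no

Answer: no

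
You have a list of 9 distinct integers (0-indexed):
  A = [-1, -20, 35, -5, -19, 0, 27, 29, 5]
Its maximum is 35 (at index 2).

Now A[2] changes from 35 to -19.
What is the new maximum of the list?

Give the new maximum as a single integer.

Old max = 35 (at index 2)
Change: A[2] 35 -> -19
Changed element WAS the max -> may need rescan.
  Max of remaining elements: 29
  New max = max(-19, 29) = 29

Answer: 29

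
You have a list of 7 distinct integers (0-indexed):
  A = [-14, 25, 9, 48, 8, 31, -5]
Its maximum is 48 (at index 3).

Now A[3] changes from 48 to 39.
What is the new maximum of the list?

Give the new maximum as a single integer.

Answer: 39

Derivation:
Old max = 48 (at index 3)
Change: A[3] 48 -> 39
Changed element WAS the max -> may need rescan.
  Max of remaining elements: 31
  New max = max(39, 31) = 39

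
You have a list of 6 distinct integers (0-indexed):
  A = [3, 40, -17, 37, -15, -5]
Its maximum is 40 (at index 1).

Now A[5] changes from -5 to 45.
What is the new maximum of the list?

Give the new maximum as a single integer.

Answer: 45

Derivation:
Old max = 40 (at index 1)
Change: A[5] -5 -> 45
Changed element was NOT the old max.
  New max = max(old_max, new_val) = max(40, 45) = 45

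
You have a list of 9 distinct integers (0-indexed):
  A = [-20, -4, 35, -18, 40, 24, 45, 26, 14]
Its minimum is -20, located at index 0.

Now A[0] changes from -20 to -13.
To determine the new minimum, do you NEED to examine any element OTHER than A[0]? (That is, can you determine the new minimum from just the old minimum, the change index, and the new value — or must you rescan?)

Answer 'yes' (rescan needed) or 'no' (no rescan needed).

Old min = -20 at index 0
Change at index 0: -20 -> -13
Index 0 WAS the min and new value -13 > old min -20. Must rescan other elements to find the new min.
Needs rescan: yes

Answer: yes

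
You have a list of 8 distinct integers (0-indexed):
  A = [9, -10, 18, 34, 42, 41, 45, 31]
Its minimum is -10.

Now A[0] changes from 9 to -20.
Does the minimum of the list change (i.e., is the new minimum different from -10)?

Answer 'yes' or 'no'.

Old min = -10
Change: A[0] 9 -> -20
Changed element was NOT the min; min changes only if -20 < -10.
New min = -20; changed? yes

Answer: yes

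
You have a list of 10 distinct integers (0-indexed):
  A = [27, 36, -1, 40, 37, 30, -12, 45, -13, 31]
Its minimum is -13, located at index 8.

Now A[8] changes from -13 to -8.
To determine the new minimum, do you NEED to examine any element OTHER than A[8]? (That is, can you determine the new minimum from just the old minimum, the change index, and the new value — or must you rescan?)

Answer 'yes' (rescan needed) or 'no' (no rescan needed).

Old min = -13 at index 8
Change at index 8: -13 -> -8
Index 8 WAS the min and new value -8 > old min -13. Must rescan other elements to find the new min.
Needs rescan: yes

Answer: yes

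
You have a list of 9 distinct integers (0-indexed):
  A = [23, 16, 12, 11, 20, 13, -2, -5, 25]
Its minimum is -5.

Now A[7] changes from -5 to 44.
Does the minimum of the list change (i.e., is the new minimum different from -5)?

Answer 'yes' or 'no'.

Old min = -5
Change: A[7] -5 -> 44
Changed element was the min; new min must be rechecked.
New min = -2; changed? yes

Answer: yes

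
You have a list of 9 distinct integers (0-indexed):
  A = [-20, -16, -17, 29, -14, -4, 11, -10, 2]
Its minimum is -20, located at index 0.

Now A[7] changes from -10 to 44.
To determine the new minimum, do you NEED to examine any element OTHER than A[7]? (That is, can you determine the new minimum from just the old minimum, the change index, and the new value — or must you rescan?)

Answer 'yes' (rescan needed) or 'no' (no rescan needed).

Answer: no

Derivation:
Old min = -20 at index 0
Change at index 7: -10 -> 44
Index 7 was NOT the min. New min = min(-20, 44). No rescan of other elements needed.
Needs rescan: no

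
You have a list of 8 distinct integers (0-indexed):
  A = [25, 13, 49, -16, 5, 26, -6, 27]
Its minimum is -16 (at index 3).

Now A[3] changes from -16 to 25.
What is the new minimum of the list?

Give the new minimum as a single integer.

Old min = -16 (at index 3)
Change: A[3] -16 -> 25
Changed element WAS the min. Need to check: is 25 still <= all others?
  Min of remaining elements: -6
  New min = min(25, -6) = -6

Answer: -6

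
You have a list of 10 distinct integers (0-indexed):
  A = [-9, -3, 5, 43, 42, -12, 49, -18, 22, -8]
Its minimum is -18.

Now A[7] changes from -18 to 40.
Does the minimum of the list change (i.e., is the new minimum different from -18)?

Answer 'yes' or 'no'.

Old min = -18
Change: A[7] -18 -> 40
Changed element was the min; new min must be rechecked.
New min = -12; changed? yes

Answer: yes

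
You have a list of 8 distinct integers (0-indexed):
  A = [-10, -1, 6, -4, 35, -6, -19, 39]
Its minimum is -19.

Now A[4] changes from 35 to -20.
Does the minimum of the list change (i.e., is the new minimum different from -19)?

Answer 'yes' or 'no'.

Old min = -19
Change: A[4] 35 -> -20
Changed element was NOT the min; min changes only if -20 < -19.
New min = -20; changed? yes

Answer: yes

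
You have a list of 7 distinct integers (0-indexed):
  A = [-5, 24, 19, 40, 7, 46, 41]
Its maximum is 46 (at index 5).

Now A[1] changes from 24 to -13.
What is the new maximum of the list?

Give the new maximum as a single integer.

Old max = 46 (at index 5)
Change: A[1] 24 -> -13
Changed element was NOT the old max.
  New max = max(old_max, new_val) = max(46, -13) = 46

Answer: 46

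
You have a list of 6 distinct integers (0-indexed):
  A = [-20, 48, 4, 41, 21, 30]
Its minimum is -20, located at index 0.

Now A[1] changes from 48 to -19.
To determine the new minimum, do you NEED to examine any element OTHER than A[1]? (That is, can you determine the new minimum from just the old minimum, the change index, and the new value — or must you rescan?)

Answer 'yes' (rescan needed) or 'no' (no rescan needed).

Old min = -20 at index 0
Change at index 1: 48 -> -19
Index 1 was NOT the min. New min = min(-20, -19). No rescan of other elements needed.
Needs rescan: no

Answer: no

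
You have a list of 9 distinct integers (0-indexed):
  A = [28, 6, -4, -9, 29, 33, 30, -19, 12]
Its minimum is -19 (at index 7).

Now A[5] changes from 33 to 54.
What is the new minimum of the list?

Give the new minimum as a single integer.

Answer: -19

Derivation:
Old min = -19 (at index 7)
Change: A[5] 33 -> 54
Changed element was NOT the old min.
  New min = min(old_min, new_val) = min(-19, 54) = -19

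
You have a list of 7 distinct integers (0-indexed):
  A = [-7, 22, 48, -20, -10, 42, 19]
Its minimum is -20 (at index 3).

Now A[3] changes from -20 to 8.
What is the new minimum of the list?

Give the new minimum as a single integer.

Old min = -20 (at index 3)
Change: A[3] -20 -> 8
Changed element WAS the min. Need to check: is 8 still <= all others?
  Min of remaining elements: -10
  New min = min(8, -10) = -10

Answer: -10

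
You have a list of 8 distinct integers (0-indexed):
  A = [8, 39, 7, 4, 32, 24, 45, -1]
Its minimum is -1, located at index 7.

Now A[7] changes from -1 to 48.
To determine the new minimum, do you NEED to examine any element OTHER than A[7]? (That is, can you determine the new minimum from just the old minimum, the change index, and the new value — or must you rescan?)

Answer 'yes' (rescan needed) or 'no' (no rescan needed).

Old min = -1 at index 7
Change at index 7: -1 -> 48
Index 7 WAS the min and new value 48 > old min -1. Must rescan other elements to find the new min.
Needs rescan: yes

Answer: yes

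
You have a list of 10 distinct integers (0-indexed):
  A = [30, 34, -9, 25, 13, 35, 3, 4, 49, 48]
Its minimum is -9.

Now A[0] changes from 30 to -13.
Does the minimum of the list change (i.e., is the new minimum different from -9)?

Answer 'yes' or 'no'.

Answer: yes

Derivation:
Old min = -9
Change: A[0] 30 -> -13
Changed element was NOT the min; min changes only if -13 < -9.
New min = -13; changed? yes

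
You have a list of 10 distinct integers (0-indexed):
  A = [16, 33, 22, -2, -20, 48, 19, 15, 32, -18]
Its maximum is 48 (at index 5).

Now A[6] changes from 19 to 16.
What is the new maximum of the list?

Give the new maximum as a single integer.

Answer: 48

Derivation:
Old max = 48 (at index 5)
Change: A[6] 19 -> 16
Changed element was NOT the old max.
  New max = max(old_max, new_val) = max(48, 16) = 48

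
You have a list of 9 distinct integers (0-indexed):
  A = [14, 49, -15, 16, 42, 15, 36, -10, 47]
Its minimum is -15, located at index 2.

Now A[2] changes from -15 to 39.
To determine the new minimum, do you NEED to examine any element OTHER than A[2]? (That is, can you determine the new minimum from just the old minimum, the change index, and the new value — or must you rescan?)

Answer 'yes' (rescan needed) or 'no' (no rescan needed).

Answer: yes

Derivation:
Old min = -15 at index 2
Change at index 2: -15 -> 39
Index 2 WAS the min and new value 39 > old min -15. Must rescan other elements to find the new min.
Needs rescan: yes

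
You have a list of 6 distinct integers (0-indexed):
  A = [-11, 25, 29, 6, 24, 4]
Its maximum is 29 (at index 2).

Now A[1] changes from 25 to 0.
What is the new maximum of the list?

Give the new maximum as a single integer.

Old max = 29 (at index 2)
Change: A[1] 25 -> 0
Changed element was NOT the old max.
  New max = max(old_max, new_val) = max(29, 0) = 29

Answer: 29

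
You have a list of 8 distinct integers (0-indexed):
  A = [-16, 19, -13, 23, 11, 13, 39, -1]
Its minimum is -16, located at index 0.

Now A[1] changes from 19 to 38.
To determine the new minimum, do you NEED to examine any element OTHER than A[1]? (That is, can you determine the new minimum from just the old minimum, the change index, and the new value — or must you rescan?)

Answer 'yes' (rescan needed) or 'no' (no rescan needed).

Old min = -16 at index 0
Change at index 1: 19 -> 38
Index 1 was NOT the min. New min = min(-16, 38). No rescan of other elements needed.
Needs rescan: no

Answer: no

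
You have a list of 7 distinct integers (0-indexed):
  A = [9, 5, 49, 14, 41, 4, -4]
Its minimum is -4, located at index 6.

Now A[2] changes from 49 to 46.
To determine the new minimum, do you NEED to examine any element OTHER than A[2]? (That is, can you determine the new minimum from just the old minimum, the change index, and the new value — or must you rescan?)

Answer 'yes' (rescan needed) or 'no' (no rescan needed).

Answer: no

Derivation:
Old min = -4 at index 6
Change at index 2: 49 -> 46
Index 2 was NOT the min. New min = min(-4, 46). No rescan of other elements needed.
Needs rescan: no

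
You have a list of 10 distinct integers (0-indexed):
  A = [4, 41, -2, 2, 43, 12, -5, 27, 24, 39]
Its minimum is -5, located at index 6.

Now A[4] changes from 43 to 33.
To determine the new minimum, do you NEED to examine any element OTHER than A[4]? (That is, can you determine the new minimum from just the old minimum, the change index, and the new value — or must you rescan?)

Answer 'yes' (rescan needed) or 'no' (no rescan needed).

Answer: no

Derivation:
Old min = -5 at index 6
Change at index 4: 43 -> 33
Index 4 was NOT the min. New min = min(-5, 33). No rescan of other elements needed.
Needs rescan: no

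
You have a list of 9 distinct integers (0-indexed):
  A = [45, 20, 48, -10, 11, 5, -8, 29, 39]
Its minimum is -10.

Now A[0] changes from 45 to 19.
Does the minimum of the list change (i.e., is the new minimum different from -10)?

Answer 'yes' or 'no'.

Old min = -10
Change: A[0] 45 -> 19
Changed element was NOT the min; min changes only if 19 < -10.
New min = -10; changed? no

Answer: no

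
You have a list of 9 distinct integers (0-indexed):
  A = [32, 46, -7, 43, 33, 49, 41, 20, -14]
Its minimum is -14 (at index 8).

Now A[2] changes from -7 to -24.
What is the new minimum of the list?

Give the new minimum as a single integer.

Old min = -14 (at index 8)
Change: A[2] -7 -> -24
Changed element was NOT the old min.
  New min = min(old_min, new_val) = min(-14, -24) = -24

Answer: -24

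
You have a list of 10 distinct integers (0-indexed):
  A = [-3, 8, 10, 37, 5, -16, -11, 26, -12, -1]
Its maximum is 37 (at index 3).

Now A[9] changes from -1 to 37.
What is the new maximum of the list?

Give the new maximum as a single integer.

Old max = 37 (at index 3)
Change: A[9] -1 -> 37
Changed element was NOT the old max.
  New max = max(old_max, new_val) = max(37, 37) = 37

Answer: 37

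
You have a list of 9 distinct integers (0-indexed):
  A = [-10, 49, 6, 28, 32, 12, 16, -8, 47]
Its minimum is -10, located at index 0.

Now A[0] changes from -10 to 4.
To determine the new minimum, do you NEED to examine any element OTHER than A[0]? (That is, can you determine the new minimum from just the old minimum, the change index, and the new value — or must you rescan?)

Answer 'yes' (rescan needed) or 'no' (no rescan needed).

Old min = -10 at index 0
Change at index 0: -10 -> 4
Index 0 WAS the min and new value 4 > old min -10. Must rescan other elements to find the new min.
Needs rescan: yes

Answer: yes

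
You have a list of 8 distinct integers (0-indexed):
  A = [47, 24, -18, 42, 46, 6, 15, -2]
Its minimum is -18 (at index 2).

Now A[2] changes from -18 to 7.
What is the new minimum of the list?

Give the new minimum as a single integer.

Old min = -18 (at index 2)
Change: A[2] -18 -> 7
Changed element WAS the min. Need to check: is 7 still <= all others?
  Min of remaining elements: -2
  New min = min(7, -2) = -2

Answer: -2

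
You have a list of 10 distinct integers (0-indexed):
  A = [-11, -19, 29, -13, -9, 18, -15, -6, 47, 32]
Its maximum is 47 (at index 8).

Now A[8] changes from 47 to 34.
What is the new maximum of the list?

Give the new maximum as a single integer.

Answer: 34

Derivation:
Old max = 47 (at index 8)
Change: A[8] 47 -> 34
Changed element WAS the max -> may need rescan.
  Max of remaining elements: 32
  New max = max(34, 32) = 34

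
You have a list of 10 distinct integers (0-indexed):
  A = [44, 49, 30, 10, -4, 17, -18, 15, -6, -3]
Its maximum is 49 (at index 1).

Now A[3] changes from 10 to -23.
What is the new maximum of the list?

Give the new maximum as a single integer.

Answer: 49

Derivation:
Old max = 49 (at index 1)
Change: A[3] 10 -> -23
Changed element was NOT the old max.
  New max = max(old_max, new_val) = max(49, -23) = 49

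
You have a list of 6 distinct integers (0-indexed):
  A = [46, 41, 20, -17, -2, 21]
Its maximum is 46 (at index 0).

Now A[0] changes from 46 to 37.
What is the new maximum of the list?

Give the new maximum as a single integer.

Old max = 46 (at index 0)
Change: A[0] 46 -> 37
Changed element WAS the max -> may need rescan.
  Max of remaining elements: 41
  New max = max(37, 41) = 41

Answer: 41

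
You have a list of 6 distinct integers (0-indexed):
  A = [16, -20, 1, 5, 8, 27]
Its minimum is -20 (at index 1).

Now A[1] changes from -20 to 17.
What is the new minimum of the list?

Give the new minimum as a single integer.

Old min = -20 (at index 1)
Change: A[1] -20 -> 17
Changed element WAS the min. Need to check: is 17 still <= all others?
  Min of remaining elements: 1
  New min = min(17, 1) = 1

Answer: 1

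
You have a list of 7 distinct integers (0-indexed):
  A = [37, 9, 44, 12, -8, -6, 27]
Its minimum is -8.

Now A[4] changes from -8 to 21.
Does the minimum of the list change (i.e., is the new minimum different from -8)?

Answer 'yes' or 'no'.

Old min = -8
Change: A[4] -8 -> 21
Changed element was the min; new min must be rechecked.
New min = -6; changed? yes

Answer: yes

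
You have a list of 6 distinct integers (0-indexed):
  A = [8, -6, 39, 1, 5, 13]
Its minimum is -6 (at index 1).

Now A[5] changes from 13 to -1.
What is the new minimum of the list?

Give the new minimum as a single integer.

Old min = -6 (at index 1)
Change: A[5] 13 -> -1
Changed element was NOT the old min.
  New min = min(old_min, new_val) = min(-6, -1) = -6

Answer: -6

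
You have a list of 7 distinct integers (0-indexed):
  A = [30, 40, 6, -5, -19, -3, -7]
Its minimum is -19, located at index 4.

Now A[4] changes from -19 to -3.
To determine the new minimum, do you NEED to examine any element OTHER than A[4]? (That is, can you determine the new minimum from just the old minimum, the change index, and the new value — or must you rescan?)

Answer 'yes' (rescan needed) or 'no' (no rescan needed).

Old min = -19 at index 4
Change at index 4: -19 -> -3
Index 4 WAS the min and new value -3 > old min -19. Must rescan other elements to find the new min.
Needs rescan: yes

Answer: yes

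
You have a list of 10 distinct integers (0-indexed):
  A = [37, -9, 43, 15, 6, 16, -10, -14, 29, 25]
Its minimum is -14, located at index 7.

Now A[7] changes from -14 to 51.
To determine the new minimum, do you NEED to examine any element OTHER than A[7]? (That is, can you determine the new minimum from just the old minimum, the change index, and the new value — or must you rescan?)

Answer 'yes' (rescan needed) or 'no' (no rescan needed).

Old min = -14 at index 7
Change at index 7: -14 -> 51
Index 7 WAS the min and new value 51 > old min -14. Must rescan other elements to find the new min.
Needs rescan: yes

Answer: yes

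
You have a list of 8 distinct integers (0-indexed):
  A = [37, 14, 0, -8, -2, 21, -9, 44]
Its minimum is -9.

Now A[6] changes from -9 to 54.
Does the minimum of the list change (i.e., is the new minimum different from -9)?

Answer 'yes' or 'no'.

Old min = -9
Change: A[6] -9 -> 54
Changed element was the min; new min must be rechecked.
New min = -8; changed? yes

Answer: yes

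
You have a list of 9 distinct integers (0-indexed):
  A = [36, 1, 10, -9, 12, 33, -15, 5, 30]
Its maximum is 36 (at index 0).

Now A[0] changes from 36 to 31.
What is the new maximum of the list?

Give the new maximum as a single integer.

Old max = 36 (at index 0)
Change: A[0] 36 -> 31
Changed element WAS the max -> may need rescan.
  Max of remaining elements: 33
  New max = max(31, 33) = 33

Answer: 33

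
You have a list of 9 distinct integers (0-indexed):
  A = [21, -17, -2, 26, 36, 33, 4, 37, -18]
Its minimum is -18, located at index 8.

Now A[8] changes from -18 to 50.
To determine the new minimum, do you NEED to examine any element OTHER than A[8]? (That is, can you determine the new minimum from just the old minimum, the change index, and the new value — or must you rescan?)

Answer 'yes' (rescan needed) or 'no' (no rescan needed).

Old min = -18 at index 8
Change at index 8: -18 -> 50
Index 8 WAS the min and new value 50 > old min -18. Must rescan other elements to find the new min.
Needs rescan: yes

Answer: yes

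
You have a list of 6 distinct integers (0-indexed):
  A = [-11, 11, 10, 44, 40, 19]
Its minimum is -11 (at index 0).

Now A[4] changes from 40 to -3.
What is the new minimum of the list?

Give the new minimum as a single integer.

Answer: -11

Derivation:
Old min = -11 (at index 0)
Change: A[4] 40 -> -3
Changed element was NOT the old min.
  New min = min(old_min, new_val) = min(-11, -3) = -11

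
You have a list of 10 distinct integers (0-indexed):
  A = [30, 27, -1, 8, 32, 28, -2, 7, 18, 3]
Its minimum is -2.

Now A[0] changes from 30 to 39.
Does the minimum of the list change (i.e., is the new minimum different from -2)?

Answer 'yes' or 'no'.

Old min = -2
Change: A[0] 30 -> 39
Changed element was NOT the min; min changes only if 39 < -2.
New min = -2; changed? no

Answer: no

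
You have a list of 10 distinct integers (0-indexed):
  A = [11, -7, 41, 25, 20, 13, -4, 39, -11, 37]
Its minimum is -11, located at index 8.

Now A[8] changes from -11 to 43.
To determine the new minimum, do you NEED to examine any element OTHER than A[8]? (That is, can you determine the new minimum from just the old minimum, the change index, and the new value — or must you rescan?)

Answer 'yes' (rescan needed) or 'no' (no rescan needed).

Old min = -11 at index 8
Change at index 8: -11 -> 43
Index 8 WAS the min and new value 43 > old min -11. Must rescan other elements to find the new min.
Needs rescan: yes

Answer: yes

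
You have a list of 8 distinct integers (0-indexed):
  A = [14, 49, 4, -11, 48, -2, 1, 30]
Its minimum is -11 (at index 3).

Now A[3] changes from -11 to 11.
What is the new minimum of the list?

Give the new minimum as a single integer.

Answer: -2

Derivation:
Old min = -11 (at index 3)
Change: A[3] -11 -> 11
Changed element WAS the min. Need to check: is 11 still <= all others?
  Min of remaining elements: -2
  New min = min(11, -2) = -2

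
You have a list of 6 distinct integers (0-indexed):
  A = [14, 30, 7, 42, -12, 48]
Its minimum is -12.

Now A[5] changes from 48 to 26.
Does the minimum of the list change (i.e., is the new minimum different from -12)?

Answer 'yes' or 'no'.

Answer: no

Derivation:
Old min = -12
Change: A[5] 48 -> 26
Changed element was NOT the min; min changes only if 26 < -12.
New min = -12; changed? no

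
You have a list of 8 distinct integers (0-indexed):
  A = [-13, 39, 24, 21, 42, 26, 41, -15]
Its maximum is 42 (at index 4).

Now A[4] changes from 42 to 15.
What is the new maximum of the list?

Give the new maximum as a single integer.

Old max = 42 (at index 4)
Change: A[4] 42 -> 15
Changed element WAS the max -> may need rescan.
  Max of remaining elements: 41
  New max = max(15, 41) = 41

Answer: 41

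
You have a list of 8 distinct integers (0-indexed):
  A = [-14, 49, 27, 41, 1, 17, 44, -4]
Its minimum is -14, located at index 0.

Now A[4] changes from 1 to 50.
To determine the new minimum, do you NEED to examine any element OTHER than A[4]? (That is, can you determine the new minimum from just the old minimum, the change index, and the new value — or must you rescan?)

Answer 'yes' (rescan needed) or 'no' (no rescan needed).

Answer: no

Derivation:
Old min = -14 at index 0
Change at index 4: 1 -> 50
Index 4 was NOT the min. New min = min(-14, 50). No rescan of other elements needed.
Needs rescan: no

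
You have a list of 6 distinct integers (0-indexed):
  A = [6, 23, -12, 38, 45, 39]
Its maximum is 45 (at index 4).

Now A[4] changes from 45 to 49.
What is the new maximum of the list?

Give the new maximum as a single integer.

Answer: 49

Derivation:
Old max = 45 (at index 4)
Change: A[4] 45 -> 49
Changed element WAS the max -> may need rescan.
  Max of remaining elements: 39
  New max = max(49, 39) = 49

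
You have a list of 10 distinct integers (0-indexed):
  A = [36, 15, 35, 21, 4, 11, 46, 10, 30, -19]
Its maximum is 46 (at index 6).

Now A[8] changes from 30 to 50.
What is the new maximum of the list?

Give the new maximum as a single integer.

Answer: 50

Derivation:
Old max = 46 (at index 6)
Change: A[8] 30 -> 50
Changed element was NOT the old max.
  New max = max(old_max, new_val) = max(46, 50) = 50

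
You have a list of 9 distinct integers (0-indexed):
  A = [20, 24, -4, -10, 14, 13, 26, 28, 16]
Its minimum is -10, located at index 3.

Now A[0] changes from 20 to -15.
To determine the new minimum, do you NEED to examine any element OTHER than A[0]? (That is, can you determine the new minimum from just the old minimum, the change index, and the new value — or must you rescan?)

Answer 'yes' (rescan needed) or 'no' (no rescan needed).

Old min = -10 at index 3
Change at index 0: 20 -> -15
Index 0 was NOT the min. New min = min(-10, -15). No rescan of other elements needed.
Needs rescan: no

Answer: no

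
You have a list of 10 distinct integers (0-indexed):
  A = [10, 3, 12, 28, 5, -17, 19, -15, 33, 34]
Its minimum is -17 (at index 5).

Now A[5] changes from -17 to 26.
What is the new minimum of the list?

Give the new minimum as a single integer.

Old min = -17 (at index 5)
Change: A[5] -17 -> 26
Changed element WAS the min. Need to check: is 26 still <= all others?
  Min of remaining elements: -15
  New min = min(26, -15) = -15

Answer: -15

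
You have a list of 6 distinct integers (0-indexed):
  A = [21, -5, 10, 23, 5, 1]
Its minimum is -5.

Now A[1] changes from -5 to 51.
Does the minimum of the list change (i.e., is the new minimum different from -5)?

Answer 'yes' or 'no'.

Answer: yes

Derivation:
Old min = -5
Change: A[1] -5 -> 51
Changed element was the min; new min must be rechecked.
New min = 1; changed? yes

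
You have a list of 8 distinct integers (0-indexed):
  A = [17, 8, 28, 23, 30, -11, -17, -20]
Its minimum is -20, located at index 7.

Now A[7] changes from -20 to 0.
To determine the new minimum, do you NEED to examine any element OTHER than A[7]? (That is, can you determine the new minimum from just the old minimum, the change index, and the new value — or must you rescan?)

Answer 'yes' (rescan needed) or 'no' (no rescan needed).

Answer: yes

Derivation:
Old min = -20 at index 7
Change at index 7: -20 -> 0
Index 7 WAS the min and new value 0 > old min -20. Must rescan other elements to find the new min.
Needs rescan: yes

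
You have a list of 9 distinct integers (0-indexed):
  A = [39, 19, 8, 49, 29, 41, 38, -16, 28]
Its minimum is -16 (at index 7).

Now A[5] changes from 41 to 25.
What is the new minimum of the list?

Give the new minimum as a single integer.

Answer: -16

Derivation:
Old min = -16 (at index 7)
Change: A[5] 41 -> 25
Changed element was NOT the old min.
  New min = min(old_min, new_val) = min(-16, 25) = -16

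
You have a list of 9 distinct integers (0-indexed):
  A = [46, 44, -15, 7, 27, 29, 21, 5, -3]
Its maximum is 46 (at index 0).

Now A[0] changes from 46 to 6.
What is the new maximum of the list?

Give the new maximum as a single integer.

Old max = 46 (at index 0)
Change: A[0] 46 -> 6
Changed element WAS the max -> may need rescan.
  Max of remaining elements: 44
  New max = max(6, 44) = 44

Answer: 44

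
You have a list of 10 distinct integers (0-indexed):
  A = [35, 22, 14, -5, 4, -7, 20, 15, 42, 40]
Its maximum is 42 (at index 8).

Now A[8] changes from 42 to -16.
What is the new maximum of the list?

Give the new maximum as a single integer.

Answer: 40

Derivation:
Old max = 42 (at index 8)
Change: A[8] 42 -> -16
Changed element WAS the max -> may need rescan.
  Max of remaining elements: 40
  New max = max(-16, 40) = 40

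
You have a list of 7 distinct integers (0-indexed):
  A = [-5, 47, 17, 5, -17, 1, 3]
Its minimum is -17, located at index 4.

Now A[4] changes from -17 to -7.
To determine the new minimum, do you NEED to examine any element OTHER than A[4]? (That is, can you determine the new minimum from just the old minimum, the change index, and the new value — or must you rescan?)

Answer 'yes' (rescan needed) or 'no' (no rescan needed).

Old min = -17 at index 4
Change at index 4: -17 -> -7
Index 4 WAS the min and new value -7 > old min -17. Must rescan other elements to find the new min.
Needs rescan: yes

Answer: yes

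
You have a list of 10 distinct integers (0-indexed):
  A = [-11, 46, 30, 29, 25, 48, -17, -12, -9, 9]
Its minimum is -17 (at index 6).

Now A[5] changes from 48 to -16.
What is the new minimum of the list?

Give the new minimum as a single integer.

Old min = -17 (at index 6)
Change: A[5] 48 -> -16
Changed element was NOT the old min.
  New min = min(old_min, new_val) = min(-17, -16) = -17

Answer: -17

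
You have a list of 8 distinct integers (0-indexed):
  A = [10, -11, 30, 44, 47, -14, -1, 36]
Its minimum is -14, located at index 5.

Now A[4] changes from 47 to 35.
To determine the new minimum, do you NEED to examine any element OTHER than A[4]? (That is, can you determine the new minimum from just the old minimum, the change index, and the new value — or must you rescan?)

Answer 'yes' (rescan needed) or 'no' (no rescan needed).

Old min = -14 at index 5
Change at index 4: 47 -> 35
Index 4 was NOT the min. New min = min(-14, 35). No rescan of other elements needed.
Needs rescan: no

Answer: no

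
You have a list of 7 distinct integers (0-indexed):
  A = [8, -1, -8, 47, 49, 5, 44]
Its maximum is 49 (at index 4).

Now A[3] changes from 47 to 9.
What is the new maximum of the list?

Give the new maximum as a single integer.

Old max = 49 (at index 4)
Change: A[3] 47 -> 9
Changed element was NOT the old max.
  New max = max(old_max, new_val) = max(49, 9) = 49

Answer: 49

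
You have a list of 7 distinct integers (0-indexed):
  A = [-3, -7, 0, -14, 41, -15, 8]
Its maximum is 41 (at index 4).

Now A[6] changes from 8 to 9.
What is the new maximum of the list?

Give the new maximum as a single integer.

Answer: 41

Derivation:
Old max = 41 (at index 4)
Change: A[6] 8 -> 9
Changed element was NOT the old max.
  New max = max(old_max, new_val) = max(41, 9) = 41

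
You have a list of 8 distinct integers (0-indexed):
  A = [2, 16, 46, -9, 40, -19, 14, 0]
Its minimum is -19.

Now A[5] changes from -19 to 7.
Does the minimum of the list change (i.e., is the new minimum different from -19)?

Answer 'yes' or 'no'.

Old min = -19
Change: A[5] -19 -> 7
Changed element was the min; new min must be rechecked.
New min = -9; changed? yes

Answer: yes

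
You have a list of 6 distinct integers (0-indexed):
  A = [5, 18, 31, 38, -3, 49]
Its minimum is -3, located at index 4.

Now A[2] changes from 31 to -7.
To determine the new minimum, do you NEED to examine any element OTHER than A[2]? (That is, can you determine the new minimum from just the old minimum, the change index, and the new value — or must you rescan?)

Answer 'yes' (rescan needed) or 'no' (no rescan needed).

Old min = -3 at index 4
Change at index 2: 31 -> -7
Index 2 was NOT the min. New min = min(-3, -7). No rescan of other elements needed.
Needs rescan: no

Answer: no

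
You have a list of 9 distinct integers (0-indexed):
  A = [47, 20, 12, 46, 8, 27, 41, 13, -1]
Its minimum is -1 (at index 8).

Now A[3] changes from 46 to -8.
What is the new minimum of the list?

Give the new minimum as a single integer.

Answer: -8

Derivation:
Old min = -1 (at index 8)
Change: A[3] 46 -> -8
Changed element was NOT the old min.
  New min = min(old_min, new_val) = min(-1, -8) = -8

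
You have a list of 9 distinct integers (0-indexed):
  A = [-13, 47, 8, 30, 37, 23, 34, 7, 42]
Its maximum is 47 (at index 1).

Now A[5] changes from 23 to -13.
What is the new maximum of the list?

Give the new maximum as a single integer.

Old max = 47 (at index 1)
Change: A[5] 23 -> -13
Changed element was NOT the old max.
  New max = max(old_max, new_val) = max(47, -13) = 47

Answer: 47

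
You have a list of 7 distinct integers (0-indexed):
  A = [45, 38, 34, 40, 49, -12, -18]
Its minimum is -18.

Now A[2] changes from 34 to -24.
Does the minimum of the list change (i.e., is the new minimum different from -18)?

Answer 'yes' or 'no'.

Old min = -18
Change: A[2] 34 -> -24
Changed element was NOT the min; min changes only if -24 < -18.
New min = -24; changed? yes

Answer: yes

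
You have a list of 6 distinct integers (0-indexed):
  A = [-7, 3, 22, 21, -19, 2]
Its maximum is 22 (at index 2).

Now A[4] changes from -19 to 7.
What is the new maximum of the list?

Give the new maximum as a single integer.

Old max = 22 (at index 2)
Change: A[4] -19 -> 7
Changed element was NOT the old max.
  New max = max(old_max, new_val) = max(22, 7) = 22

Answer: 22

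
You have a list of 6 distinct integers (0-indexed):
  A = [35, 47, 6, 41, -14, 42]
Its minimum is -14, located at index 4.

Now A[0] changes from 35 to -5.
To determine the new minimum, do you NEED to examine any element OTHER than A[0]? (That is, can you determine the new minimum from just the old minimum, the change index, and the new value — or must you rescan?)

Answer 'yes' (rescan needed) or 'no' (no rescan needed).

Answer: no

Derivation:
Old min = -14 at index 4
Change at index 0: 35 -> -5
Index 0 was NOT the min. New min = min(-14, -5). No rescan of other elements needed.
Needs rescan: no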